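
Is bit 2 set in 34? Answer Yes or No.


0b100010, bit 2 = 0. No

No


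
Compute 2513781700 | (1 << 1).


2513781700 | (1 << 1) = 2513781700 | 2 = 2513781702

2513781702


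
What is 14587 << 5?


0b11100011111011 << 5 = 0b1110001111101100000 = 466784

466784


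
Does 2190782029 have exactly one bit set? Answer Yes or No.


0b10000010100101001010111001001101. Multiple bits set => No

No


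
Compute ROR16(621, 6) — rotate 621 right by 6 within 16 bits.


Rotate 0b1001101101 right by 6 (16-bit) = 0b1011010000001001 = 46089

46089


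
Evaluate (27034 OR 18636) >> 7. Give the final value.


Step 1: 27034 | 18636 = 27102
Step 2: 27102 >> 7 = 211

211


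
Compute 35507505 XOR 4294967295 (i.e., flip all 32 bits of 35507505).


35507505 ^ 4294967295 = 4259459790

4259459790


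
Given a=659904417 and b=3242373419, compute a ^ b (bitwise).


659904417 ^ 3242373419 = 3860326026

3860326026


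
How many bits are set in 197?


0b11000101 has 4 set bits

4


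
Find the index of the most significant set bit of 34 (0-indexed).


0b100010. Highest set bit at position 5

5


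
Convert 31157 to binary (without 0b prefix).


31157 = 111100110110101 in binary

111100110110101


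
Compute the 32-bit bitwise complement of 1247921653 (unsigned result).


~0b1001010011000011100010111110101 = 0b10110101100111100011101000001010 = 3047045642 (32-bit unsigned)

3047045642


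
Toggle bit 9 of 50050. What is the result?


50050 ^ (1 << 9) = 50050 ^ 512 = 49538

49538


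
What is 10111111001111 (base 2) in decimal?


10111111001111 in decimal = 12239

12239


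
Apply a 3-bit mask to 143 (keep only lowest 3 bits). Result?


143 & 7 = 7

7


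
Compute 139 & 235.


0b10001011 & 0b11101011 = 0b10001011 = 139

139


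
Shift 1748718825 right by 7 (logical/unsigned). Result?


0b1101000001110110101010011101001 >> 7 = 0b110100000111011010101001 = 13661865

13661865


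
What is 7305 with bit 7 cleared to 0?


7305 & ~(1 << 7) = 7177

7177


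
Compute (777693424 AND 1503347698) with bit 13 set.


Step 1: 777693424 & 1503347698 = 135921904
Step 2: 135921904 | (1 << 13) = 135921904 | 8192 = 135930096

135930096


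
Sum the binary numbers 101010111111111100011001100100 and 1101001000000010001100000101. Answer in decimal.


101010111111111100011001100100 + 1101001000000010001100000101 = 111000000111111110100101101001 = 941615465

941615465


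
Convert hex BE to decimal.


BE hex = 190 decimal

190


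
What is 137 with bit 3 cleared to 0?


137 & ~(1 << 3) = 129

129


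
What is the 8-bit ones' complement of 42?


42 ^ 255 = 213

213


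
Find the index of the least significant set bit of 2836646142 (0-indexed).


0b10101001000100111100100011111110. Lowest set bit at position 1

1


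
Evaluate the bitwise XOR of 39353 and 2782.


0b1001100110111001 ^ 0b101011011110 = 0b1001001101100111 = 37735

37735


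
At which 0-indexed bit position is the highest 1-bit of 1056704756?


0b111110111111000000100011110100. Highest set bit at position 29

29


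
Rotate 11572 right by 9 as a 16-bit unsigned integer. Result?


Rotate 0b10110100110100 right by 9 (16-bit) = 0b1001101000010110 = 39446

39446


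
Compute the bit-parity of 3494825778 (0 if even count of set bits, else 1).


0b11010000010011101100111100110010 has 16 ones => parity 0

0


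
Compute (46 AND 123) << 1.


Step 1: 46 & 123 = 42
Step 2: 42 << 1 = 84

84


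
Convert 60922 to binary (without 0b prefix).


60922 = 1110110111111010 in binary

1110110111111010


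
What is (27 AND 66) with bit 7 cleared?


Step 1: 27 & 66 = 2
Step 2: 2 & ~(1 << 7) = 2

2


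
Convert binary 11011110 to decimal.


11011110 in decimal = 222

222


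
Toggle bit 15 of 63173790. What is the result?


63173790 ^ (1 << 15) = 63173790 ^ 32768 = 63141022

63141022


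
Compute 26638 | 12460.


0b110100000001110 | 0b11000010101100 = 0b111100010101110 = 30894

30894


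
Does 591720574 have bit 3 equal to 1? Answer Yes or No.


0b100011010001001111000001111110, bit 3 = 1. Yes

Yes


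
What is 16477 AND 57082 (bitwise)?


0b100000001011101 & 0b1101111011111010 = 0b100000001011000 = 16472

16472


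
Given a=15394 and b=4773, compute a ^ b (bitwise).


15394 ^ 4773 = 11911

11911


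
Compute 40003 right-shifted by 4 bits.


0b1001110001000011 >> 4 = 0b100111000100 = 2500

2500


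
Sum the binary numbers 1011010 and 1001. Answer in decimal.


1011010 + 1001 = 1100011 = 99

99


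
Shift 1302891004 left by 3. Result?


0b1001101101010001000100111111100 << 3 = 0b1001101101010001000100111111100000 = 10423128032

10423128032


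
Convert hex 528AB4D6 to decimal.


528AB4D6 hex = 1384821974 decimal

1384821974


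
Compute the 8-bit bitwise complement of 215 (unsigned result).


~0b11010111 = 0b101000 = 40 (8-bit unsigned)

40


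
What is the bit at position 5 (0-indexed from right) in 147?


0b10010011, position 5 = 0

0


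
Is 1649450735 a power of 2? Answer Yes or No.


0b1100010010100001001111011101111. Multiple bits set => No

No


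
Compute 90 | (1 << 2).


90 | (1 << 2) = 90 | 4 = 94

94


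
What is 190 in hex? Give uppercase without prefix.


190 = BE hex

BE


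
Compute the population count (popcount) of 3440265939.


0b11001101000011100100101011010011 has 16 set bits

16


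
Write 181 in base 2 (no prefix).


181 = 10110101 in binary

10110101


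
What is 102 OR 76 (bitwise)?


0b1100110 | 0b1001100 = 0b1101110 = 110

110


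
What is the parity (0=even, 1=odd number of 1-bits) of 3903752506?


0b11101000101011101000100100111010 has 16 ones => parity 0

0


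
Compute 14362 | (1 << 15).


14362 | (1 << 15) = 14362 | 32768 = 47130

47130


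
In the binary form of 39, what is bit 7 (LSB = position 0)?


0b100111, position 7 = 0

0


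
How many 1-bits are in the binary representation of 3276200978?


0b11000011010001101101110000010010 has 14 set bits

14


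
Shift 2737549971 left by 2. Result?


0b10100011001010111011001010010011 << 2 = 0b1010001100101011101100101001001100 = 10950199884

10950199884


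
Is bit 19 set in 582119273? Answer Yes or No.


0b100010101100100110111101101001, bit 19 = 0. No

No


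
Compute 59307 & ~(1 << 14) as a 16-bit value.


59307 & ~(1 << 14) = 42923

42923


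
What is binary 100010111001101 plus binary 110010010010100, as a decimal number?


100010111001101 + 110010010010100 = 1010101001100001 = 43617

43617


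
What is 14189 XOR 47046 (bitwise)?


0b11011101101101 ^ 0b1011011111000110 = 0b1000000010101011 = 32939

32939


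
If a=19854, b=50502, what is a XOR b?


19854 ^ 50502 = 35016

35016


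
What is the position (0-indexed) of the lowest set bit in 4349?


0b1000011111101. Lowest set bit at position 0

0


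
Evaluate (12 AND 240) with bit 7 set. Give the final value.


Step 1: 12 & 240 = 0
Step 2: 0 | (1 << 7) = 0 | 128 = 128

128


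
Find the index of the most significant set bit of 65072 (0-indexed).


0b1111111000110000. Highest set bit at position 15

15


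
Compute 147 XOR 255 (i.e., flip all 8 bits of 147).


147 ^ 255 = 108

108


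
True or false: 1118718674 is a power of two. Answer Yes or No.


0b1000010101011100100101011010010. Multiple bits set => No

No


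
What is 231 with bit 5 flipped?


231 ^ (1 << 5) = 231 ^ 32 = 199

199


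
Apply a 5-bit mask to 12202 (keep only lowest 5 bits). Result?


12202 & 31 = 10

10


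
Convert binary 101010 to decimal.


101010 in decimal = 42

42


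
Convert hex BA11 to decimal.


BA11 hex = 47633 decimal

47633


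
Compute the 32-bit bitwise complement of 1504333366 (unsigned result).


~0b1011001101010100100111000110110 = 0b10100110010101011011000111001001 = 2790633929 (32-bit unsigned)

2790633929


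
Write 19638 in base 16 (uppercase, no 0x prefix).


19638 = 4CB6 hex

4CB6


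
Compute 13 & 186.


0b1101 & 0b10111010 = 0b1000 = 8

8


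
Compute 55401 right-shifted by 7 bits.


0b1101100001101001 >> 7 = 0b110110000 = 432

432


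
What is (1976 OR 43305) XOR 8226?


Step 1: 1976 | 43305 = 44985
Step 2: 44985 ^ 8226 = 36763

36763


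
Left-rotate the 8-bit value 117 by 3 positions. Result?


Rotate 0b1110101 left by 3 (8-bit) = 0b10101011 = 171

171


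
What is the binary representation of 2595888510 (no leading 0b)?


2595888510 = 10011010101110100001110101111110 in binary

10011010101110100001110101111110


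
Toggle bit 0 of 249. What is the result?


249 ^ (1 << 0) = 249 ^ 1 = 248

248


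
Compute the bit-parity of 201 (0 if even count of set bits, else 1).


0b11001001 has 4 ones => parity 0

0


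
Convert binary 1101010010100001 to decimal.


1101010010100001 in decimal = 54433

54433


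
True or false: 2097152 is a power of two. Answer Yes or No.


0b1000000000000000000000. Only one bit set => Yes

Yes


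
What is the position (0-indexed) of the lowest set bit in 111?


0b1101111. Lowest set bit at position 0

0


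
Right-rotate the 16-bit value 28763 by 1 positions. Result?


Rotate 0b111000001011011 right by 1 (16-bit) = 0b1011100000101101 = 47149

47149


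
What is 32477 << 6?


0b111111011011101 << 6 = 0b111111011011101000000 = 2078528

2078528


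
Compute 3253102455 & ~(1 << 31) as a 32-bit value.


3253102455 & ~(1 << 31) = 1105618807

1105618807


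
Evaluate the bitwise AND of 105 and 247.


0b1101001 & 0b11110111 = 0b1100001 = 97

97


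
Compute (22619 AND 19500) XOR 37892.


Step 1: 22619 & 19500 = 18440
Step 2: 18440 ^ 37892 = 56332

56332


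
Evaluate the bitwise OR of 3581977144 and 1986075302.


0b11010101100000001010001000111000 | 0b1110110011000010001101010100110 = 0b11110111111000011011101010111110 = 4158765758

4158765758


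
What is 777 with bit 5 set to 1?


777 | (1 << 5) = 777 | 32 = 809

809


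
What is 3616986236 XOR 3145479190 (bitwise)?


0b11010111100101101101010001111100 ^ 0b10111011011111000011010000010110 = 0b1101100111010101110000001101010 = 1827332202

1827332202


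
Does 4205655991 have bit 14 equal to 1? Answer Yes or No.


0b11111010101011010011011110110111, bit 14 = 0. No

No


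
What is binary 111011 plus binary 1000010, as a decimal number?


111011 + 1000010 = 1111101 = 125

125


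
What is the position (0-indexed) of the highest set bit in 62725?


0b1111010100000101. Highest set bit at position 15

15


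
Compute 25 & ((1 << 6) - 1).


25 & 63 = 25

25


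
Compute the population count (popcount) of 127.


0b1111111 has 7 set bits

7


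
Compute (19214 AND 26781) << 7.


Step 1: 19214 & 26781 = 18444
Step 2: 18444 << 7 = 2360832

2360832


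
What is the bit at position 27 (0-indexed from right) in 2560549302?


0b10011000100111101110000110110110, position 27 = 1

1


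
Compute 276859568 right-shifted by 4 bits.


0b10000100000001000101010110000 >> 4 = 0b1000010000000100010101011 = 17303723

17303723


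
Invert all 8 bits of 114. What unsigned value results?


114 ^ 255 = 141

141


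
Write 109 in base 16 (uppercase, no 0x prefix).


109 = 6D hex

6D


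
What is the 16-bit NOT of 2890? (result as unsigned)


~0b101101001010 = 0b1111010010110101 = 62645 (16-bit unsigned)

62645


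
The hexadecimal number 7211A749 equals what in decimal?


7211A749 hex = 1913759561 decimal

1913759561


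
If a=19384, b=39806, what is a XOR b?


19384 ^ 39806 = 53446

53446


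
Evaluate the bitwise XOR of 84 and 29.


0b1010100 ^ 0b11101 = 0b1001001 = 73

73


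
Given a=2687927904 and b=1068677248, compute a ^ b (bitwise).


2687927904 ^ 1068677248 = 2676244192

2676244192


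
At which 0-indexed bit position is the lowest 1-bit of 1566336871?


0b1011101010111000110011101100111. Lowest set bit at position 0

0


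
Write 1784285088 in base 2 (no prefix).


1784285088 = 1101010010110100000011110100000 in binary

1101010010110100000011110100000


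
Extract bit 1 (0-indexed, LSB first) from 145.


0b10010001, position 1 = 0

0


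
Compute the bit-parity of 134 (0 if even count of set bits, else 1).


0b10000110 has 3 ones => parity 1

1


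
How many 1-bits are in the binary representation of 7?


0b111 has 3 set bits

3


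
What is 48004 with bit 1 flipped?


48004 ^ (1 << 1) = 48004 ^ 2 = 48006

48006


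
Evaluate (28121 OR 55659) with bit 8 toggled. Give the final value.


Step 1: 28121 | 55659 = 65019
Step 2: 65019 ^ (1 << 8) = 65019 ^ 256 = 64763

64763


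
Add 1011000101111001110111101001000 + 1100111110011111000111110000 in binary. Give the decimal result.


1011000101111001110111101001000 + 1100111110011111000111110000 = 1100101101101101110000100111000 = 1706484024

1706484024


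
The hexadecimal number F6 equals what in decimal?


F6 hex = 246 decimal

246


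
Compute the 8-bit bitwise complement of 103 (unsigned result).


~0b1100111 = 0b10011000 = 152 (8-bit unsigned)

152


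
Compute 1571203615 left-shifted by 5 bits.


0b1011101101001101010101000011111 << 5 = 0b101110110100110101010100001111100000 = 50278515680

50278515680


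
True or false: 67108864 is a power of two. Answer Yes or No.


0b100000000000000000000000000. Only one bit set => Yes

Yes


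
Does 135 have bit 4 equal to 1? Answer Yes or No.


0b10000111, bit 4 = 0. No

No


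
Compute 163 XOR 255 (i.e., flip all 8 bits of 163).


163 ^ 255 = 92

92


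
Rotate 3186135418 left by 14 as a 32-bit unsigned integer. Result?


Rotate 0b10111101111010001001000101111010 left by 14 (32-bit) = 0b100100010111101010111101111010 = 610185082

610185082


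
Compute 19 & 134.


0b10011 & 0b10000110 = 0b10 = 2

2


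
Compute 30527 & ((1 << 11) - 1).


30527 & 2047 = 1855

1855


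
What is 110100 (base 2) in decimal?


110100 in decimal = 52

52


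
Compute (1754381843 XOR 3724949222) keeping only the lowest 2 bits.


Step 1: 1754381843 ^ 3724949222 = 3063384309
Step 2: 3063384309 & 3 = 1

1


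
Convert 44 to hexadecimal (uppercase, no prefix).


44 = 2C hex

2C


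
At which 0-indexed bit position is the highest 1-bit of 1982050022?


0b1110110001000111010111011100110. Highest set bit at position 30

30


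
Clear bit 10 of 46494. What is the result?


46494 & ~(1 << 10) = 45470

45470


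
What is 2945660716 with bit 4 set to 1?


2945660716 | (1 << 4) = 2945660716 | 16 = 2945660732

2945660732


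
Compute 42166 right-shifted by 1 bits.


0b1010010010110110 >> 1 = 0b101001001011011 = 21083

21083


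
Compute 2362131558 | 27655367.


0b10001100110010110100010001100110 | 0b1101001011111110011000111 = 0b10001101111011111111110011100111 = 2381315303

2381315303


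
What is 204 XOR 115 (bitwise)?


0b11001100 ^ 0b1110011 = 0b10111111 = 191

191


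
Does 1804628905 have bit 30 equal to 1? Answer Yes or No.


0b1101011100100000111001110101001, bit 30 = 1. Yes

Yes


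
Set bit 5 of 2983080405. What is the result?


2983080405 | (1 << 5) = 2983080405 | 32 = 2983080437

2983080437


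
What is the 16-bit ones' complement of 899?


899 ^ 65535 = 64636

64636


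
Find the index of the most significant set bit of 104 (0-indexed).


0b1101000. Highest set bit at position 6

6


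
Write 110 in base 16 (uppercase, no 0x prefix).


110 = 6E hex

6E


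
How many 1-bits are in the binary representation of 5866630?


0b10110011000010010000110 has 9 set bits

9


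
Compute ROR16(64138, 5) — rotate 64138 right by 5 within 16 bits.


Rotate 0b1111101010001010 right by 5 (16-bit) = 0b101011111010100 = 22484

22484


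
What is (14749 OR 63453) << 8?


Step 1: 14749 | 63453 = 65501
Step 2: 65501 << 8 = 16768256

16768256


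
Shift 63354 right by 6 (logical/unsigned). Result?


0b1111011101111010 >> 6 = 0b1111011101 = 989

989


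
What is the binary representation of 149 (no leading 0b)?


149 = 10010101 in binary

10010101


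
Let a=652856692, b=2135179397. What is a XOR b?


652856692 ^ 2135179397 = 1504546289

1504546289


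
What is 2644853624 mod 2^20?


2644853624 & 1048575 = 344952

344952


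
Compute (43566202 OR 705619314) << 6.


Step 1: 43566202 | 705619314 = 715056506
Step 2: 715056506 << 6 = 45763616384

45763616384


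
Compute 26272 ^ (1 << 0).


26272 ^ (1 << 0) = 26272 ^ 1 = 26273

26273


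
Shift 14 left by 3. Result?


0b1110 << 3 = 0b1110000 = 112

112


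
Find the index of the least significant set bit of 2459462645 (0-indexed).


0b10010010100110000110101111110101. Lowest set bit at position 0

0


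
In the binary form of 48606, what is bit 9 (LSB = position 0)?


0b1011110111011110, position 9 = 0

0


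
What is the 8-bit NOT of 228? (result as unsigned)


~0b11100100 = 0b11011 = 27 (8-bit unsigned)

27


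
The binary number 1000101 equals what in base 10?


1000101 in decimal = 69

69


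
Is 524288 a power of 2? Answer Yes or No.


0b10000000000000000000. Only one bit set => Yes

Yes


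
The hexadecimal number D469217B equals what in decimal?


D469217B hex = 3563659643 decimal

3563659643


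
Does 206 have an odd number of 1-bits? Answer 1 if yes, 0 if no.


0b11001110 has 5 ones => parity 1

1


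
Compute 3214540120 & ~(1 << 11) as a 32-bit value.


3214540120 & ~(1 << 11) = 3214538072

3214538072


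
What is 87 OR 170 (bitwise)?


0b1010111 | 0b10101010 = 0b11111111 = 255

255


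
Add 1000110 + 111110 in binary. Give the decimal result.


1000110 + 111110 = 10000100 = 132

132


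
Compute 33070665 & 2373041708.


0b1111110001001111001001001 & 0b10001101011100011011111000101100 = 0b1011100001001111000001000 = 24157704

24157704


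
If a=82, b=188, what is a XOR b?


82 ^ 188 = 238

238


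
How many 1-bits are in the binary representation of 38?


0b100110 has 3 set bits

3


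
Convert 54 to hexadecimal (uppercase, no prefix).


54 = 36 hex

36


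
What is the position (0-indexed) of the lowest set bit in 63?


0b111111. Lowest set bit at position 0

0


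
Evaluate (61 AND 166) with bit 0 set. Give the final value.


Step 1: 61 & 166 = 36
Step 2: 36 | (1 << 0) = 36 | 1 = 37

37


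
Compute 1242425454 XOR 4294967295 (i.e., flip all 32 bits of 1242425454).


1242425454 ^ 4294967295 = 3052541841

3052541841


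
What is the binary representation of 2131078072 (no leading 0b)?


2131078072 = 1111111000001011010101110111000 in binary

1111111000001011010101110111000


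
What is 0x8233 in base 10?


8233 hex = 33331 decimal

33331


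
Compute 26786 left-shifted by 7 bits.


0b110100010100010 << 7 = 0b1101000101000100000000 = 3428608

3428608


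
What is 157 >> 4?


0b10011101 >> 4 = 0b1001 = 9

9


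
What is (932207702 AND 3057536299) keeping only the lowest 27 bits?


Step 1: 932207702 & 3057536299 = 907037698
Step 2: 907037698 & 134217727 = 101731330

101731330


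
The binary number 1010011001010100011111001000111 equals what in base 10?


1010011001010100011111001000111 in decimal = 1395277383

1395277383


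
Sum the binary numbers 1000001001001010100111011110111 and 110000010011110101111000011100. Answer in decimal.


1000001001001010100111011110111 + 110000010011110101111000011100 = 1110001011101001010110100010011 = 1903471891

1903471891


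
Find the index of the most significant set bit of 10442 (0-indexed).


0b10100011001010. Highest set bit at position 13

13


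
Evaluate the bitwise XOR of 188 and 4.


0b10111100 ^ 0b100 = 0b10111000 = 184

184


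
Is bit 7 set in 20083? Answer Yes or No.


0b100111001110011, bit 7 = 0. No

No


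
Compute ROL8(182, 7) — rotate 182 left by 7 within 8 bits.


Rotate 0b10110110 left by 7 (8-bit) = 0b1011011 = 91

91


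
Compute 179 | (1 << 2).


179 | (1 << 2) = 179 | 4 = 183

183


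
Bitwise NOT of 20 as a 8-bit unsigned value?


~0b10100 = 0b11101011 = 235 (8-bit unsigned)

235


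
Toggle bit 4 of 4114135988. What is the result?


4114135988 ^ (1 << 4) = 4114135988 ^ 16 = 4114135972

4114135972


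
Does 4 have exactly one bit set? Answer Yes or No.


0b100. Only one bit set => Yes

Yes


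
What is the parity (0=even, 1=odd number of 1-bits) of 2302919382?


0b10001001010000111100001011010110 has 14 ones => parity 0

0


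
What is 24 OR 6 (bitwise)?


0b11000 | 0b110 = 0b11110 = 30

30


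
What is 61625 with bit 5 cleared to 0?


61625 & ~(1 << 5) = 61593

61593


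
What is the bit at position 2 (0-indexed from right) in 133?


0b10000101, position 2 = 1

1


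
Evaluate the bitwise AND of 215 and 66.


0b11010111 & 0b1000010 = 0b1000010 = 66

66


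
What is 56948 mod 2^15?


56948 & 32767 = 24180

24180


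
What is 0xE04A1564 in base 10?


E04A1564 hex = 3762951524 decimal

3762951524


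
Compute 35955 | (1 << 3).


35955 | (1 << 3) = 35955 | 8 = 35963

35963


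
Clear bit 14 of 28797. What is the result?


28797 & ~(1 << 14) = 12413

12413


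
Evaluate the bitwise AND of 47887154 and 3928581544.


0b10110110101011001100110010 & 0b11101010001010010110010110101000 = 0b10000010000010000100100000 = 34087200

34087200


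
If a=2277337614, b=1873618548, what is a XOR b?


2277337614 ^ 1873618548 = 3893382266

3893382266


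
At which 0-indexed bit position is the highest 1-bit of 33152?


0b1000000110000000. Highest set bit at position 15

15


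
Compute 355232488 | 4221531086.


0b10101001011000110101011101000 | 0b11111011100111110111001111001110 = 0b11111111101111110111101111101110 = 4290739182

4290739182


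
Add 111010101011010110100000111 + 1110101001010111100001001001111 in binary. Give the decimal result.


111010101011010110100000111 + 1110101001010111100001001001111 = 1111100100000010110111101010110 = 2088857430

2088857430


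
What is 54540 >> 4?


0b1101010100001100 >> 4 = 0b110101010000 = 3408

3408


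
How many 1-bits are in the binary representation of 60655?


0b1110110011101111 has 12 set bits

12


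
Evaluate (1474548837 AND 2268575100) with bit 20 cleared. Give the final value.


Step 1: 1474548837 & 2268575100 = 119772260
Step 2: 119772260 & ~(1 << 20) = 119772260

119772260


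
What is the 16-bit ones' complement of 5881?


5881 ^ 65535 = 59654

59654


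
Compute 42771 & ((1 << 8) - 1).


42771 & 255 = 19

19


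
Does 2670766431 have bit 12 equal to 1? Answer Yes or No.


0b10011111001100001010100101011111, bit 12 = 0. No

No


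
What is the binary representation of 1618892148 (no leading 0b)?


1618892148 = 1100000011111100101010101110100 in binary

1100000011111100101010101110100


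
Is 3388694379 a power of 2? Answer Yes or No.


0b11001001111110110101111101101011. Multiple bits set => No

No


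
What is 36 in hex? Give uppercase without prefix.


36 = 24 hex

24


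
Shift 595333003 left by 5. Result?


0b100011011111000000111110001011 << 5 = 0b10001101111100000011111000101100000 = 19050656096

19050656096


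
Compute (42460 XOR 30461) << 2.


Step 1: 42460 ^ 30461 = 54049
Step 2: 54049 << 2 = 216196

216196


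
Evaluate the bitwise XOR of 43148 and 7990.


0b1010100010001100 ^ 0b1111100110110 = 0b1011011110111010 = 47034

47034


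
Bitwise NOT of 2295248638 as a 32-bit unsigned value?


~0b10001000110011101011011011111110 = 0b1110111001100010100100100000001 = 1999718657 (32-bit unsigned)

1999718657


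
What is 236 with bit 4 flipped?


236 ^ (1 << 4) = 236 ^ 16 = 252

252


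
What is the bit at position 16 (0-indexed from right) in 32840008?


0b1111101010001100101001000, position 16 = 1

1


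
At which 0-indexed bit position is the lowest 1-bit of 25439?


0b110001101011111. Lowest set bit at position 0

0


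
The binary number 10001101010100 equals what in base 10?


10001101010100 in decimal = 9044

9044


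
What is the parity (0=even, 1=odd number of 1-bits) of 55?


0b110111 has 5 ones => parity 1

1


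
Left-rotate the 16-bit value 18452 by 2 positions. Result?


Rotate 0b100100000010100 left by 2 (16-bit) = 0b10000001010001 = 8273

8273


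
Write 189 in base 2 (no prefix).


189 = 10111101 in binary

10111101


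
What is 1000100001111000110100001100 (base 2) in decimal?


1000100001111000110100001100 in decimal = 143101196

143101196


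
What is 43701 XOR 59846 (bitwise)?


0b1010101010110101 ^ 0b1110100111000110 = 0b100001101110011 = 17267

17267


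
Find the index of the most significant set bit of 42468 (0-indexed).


0b1010010111100100. Highest set bit at position 15

15


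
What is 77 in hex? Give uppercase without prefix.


77 = 4D hex

4D


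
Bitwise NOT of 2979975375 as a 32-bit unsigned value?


~0b10110001100111101101000011001111 = 0b1001110011000010010111100110000 = 1314991920 (32-bit unsigned)

1314991920


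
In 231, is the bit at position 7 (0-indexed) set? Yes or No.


0b11100111, bit 7 = 1. Yes

Yes


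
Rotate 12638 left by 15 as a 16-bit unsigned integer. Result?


Rotate 0b11000101011110 left by 15 (16-bit) = 0b1100010101111 = 6319

6319


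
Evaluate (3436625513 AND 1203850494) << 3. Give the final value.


Step 1: 3436625513 & 1203850494 = 1153436776
Step 2: 1153436776 << 3 = 9227494208

9227494208


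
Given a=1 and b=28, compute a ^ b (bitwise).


1 ^ 28 = 29

29


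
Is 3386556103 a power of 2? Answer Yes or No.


0b11001001110110101011111011000111. Multiple bits set => No

No


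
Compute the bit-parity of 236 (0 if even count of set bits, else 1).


0b11101100 has 5 ones => parity 1

1


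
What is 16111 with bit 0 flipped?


16111 ^ (1 << 0) = 16111 ^ 1 = 16110

16110


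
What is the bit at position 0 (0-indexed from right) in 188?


0b10111100, position 0 = 0

0


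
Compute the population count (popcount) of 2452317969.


0b10010010001010110110011100010001 has 14 set bits

14


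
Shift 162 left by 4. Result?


0b10100010 << 4 = 0b101000100000 = 2592

2592


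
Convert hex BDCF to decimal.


BDCF hex = 48591 decimal

48591


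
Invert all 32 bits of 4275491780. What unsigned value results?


4275491780 ^ 4294967295 = 19475515

19475515


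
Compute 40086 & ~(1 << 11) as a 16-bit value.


40086 & ~(1 << 11) = 38038

38038


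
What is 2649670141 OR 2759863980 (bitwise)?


0b10011101111011101100000111111101 | 0b10100100100000000010111010101100 = 0b10111101111011101110111111111101 = 3186552829

3186552829


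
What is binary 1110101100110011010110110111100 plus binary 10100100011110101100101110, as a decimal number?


1110101100110011010110110111100 + 10100100011110101100101110 = 1111000001010111001100011101010 = 2016123114

2016123114


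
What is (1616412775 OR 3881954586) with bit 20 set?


Step 1: 1616412775 | 3881954586 = 3883527551
Step 2: 3883527551 | (1 << 20) = 3883527551 | 1048576 = 3883527551

3883527551


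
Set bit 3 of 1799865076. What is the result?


1799865076 | (1 << 3) = 1799865076 | 8 = 1799865084

1799865084


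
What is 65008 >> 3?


0b1111110111110000 >> 3 = 0b1111110111110 = 8126

8126


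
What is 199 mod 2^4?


199 & 15 = 7

7


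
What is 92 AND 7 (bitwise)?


0b1011100 & 0b111 = 0b100 = 4

4


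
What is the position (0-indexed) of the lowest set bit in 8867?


0b10001010100011. Lowest set bit at position 0

0


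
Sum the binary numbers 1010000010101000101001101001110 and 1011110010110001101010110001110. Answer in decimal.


1010000010101000101001101001110 + 1011110010110001101010110001110 = 10101110101011010010100011011100 = 2930583772

2930583772


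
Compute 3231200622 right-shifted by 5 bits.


0b11000000100110000011010101101110 >> 5 = 0b110000001001100000110101011 = 100975019

100975019


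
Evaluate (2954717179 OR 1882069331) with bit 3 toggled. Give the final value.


Step 1: 2954717179 | 1882069331 = 4030693371
Step 2: 4030693371 ^ (1 << 3) = 4030693371 ^ 8 = 4030693363

4030693363


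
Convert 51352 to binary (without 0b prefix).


51352 = 1100100010011000 in binary

1100100010011000


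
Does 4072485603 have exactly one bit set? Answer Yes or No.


0b11110010101111010011001011100011. Multiple bits set => No

No


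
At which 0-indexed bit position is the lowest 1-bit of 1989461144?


0b1110110100101001100010010011000. Lowest set bit at position 3

3


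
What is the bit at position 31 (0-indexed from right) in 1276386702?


0b1001100000101000001110110001110, position 31 = 0

0


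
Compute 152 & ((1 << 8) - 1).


152 & 255 = 152

152


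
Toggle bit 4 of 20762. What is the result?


20762 ^ (1 << 4) = 20762 ^ 16 = 20746

20746


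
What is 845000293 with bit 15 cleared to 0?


845000293 & ~(1 << 15) = 844967525

844967525


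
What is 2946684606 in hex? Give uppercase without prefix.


2946684606 = AFA2D6BE hex

AFA2D6BE


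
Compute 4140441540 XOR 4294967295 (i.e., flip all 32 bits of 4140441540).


4140441540 ^ 4294967295 = 154525755

154525755


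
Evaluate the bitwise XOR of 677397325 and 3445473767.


0b101000011000000100001101001101 ^ 0b11001101010111011100000111100111 = 0b11100101001111011000001010101010 = 3846013610

3846013610


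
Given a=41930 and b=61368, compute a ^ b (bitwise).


41930 ^ 61368 = 19570

19570


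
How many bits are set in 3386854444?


0b11001001110111110100110000101100 has 17 set bits

17


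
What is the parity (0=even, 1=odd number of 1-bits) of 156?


0b10011100 has 4 ones => parity 0

0


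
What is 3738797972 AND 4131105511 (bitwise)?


0b11011110110110011000011110010100 & 0b11110110001110111010101011100111 = 0b11010110000110011000001010000100 = 3591996036

3591996036


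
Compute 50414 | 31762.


0b1100010011101110 | 0b111110000010010 = 0b1111110011111110 = 64766

64766


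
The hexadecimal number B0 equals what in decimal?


B0 hex = 176 decimal

176


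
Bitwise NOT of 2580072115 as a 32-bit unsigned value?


~0b10011001110010001100011010110011 = 0b1100110001101110011100101001100 = 1714895180 (32-bit unsigned)

1714895180


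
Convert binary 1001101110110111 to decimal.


1001101110110111 in decimal = 39863

39863


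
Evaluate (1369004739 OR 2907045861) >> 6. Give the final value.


Step 1: 1369004739 | 2907045861 = 4259184615
Step 2: 4259184615 >> 6 = 66549759

66549759


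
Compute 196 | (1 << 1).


196 | (1 << 1) = 196 | 2 = 198

198


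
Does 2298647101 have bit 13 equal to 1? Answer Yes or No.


0b10001001000000101001001000111101, bit 13 = 0. No

No


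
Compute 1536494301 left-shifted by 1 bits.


0b1011011100101010000101011011101 << 1 = 0b10110111001010100001010110111010 = 3072988602

3072988602


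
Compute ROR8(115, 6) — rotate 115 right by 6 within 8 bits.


Rotate 0b1110011 right by 6 (8-bit) = 0b11001101 = 205

205


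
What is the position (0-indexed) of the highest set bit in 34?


0b100010. Highest set bit at position 5

5


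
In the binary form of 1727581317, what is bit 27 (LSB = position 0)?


0b1100110111110001100110010000101, position 27 = 0

0


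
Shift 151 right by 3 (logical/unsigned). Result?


0b10010111 >> 3 = 0b10010 = 18

18


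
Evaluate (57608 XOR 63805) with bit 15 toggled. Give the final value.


Step 1: 57608 ^ 63805 = 6197
Step 2: 6197 ^ (1 << 15) = 6197 ^ 32768 = 38965

38965


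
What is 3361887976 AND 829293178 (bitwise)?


0b11001000011000100101011011101000 & 0b110001011011100000001001111010 = 0b11000100000001001101000 = 6423144

6423144


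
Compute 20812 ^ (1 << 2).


20812 ^ (1 << 2) = 20812 ^ 4 = 20808

20808


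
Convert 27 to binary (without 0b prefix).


27 = 11011 in binary

11011


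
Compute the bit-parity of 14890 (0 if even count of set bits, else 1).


0b11101000101010 has 7 ones => parity 1

1


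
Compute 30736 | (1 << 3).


30736 | (1 << 3) = 30736 | 8 = 30744

30744


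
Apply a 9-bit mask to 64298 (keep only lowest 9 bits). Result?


64298 & 511 = 298

298


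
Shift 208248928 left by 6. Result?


0b1100011010011010000001100000 << 6 = 0b1100011010011010000001100000000000 = 13327931392

13327931392


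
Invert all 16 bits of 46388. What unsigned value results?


46388 ^ 65535 = 19147

19147


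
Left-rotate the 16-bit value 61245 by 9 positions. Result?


Rotate 0b1110111100111101 left by 9 (16-bit) = 0b111101111011110 = 31710

31710


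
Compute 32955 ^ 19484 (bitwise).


0b1000000010111011 ^ 0b100110000011100 = 0b1100110010100111 = 52391

52391


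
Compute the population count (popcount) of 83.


0b1010011 has 4 set bits

4


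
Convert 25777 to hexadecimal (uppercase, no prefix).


25777 = 64B1 hex

64B1


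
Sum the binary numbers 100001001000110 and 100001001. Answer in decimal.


100001001000110 + 100001001 = 100001101001111 = 17231

17231


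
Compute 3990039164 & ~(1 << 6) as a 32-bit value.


3990039164 & ~(1 << 6) = 3990039100

3990039100


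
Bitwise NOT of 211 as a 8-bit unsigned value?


~0b11010011 = 0b101100 = 44 (8-bit unsigned)

44


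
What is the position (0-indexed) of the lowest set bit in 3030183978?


0b10110100100111001111000000101010. Lowest set bit at position 1

1


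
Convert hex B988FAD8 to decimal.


B988FAD8 hex = 3112762072 decimal

3112762072


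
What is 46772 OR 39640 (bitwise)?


0b1011011010110100 | 0b1001101011011000 = 0b1011111011111100 = 48892

48892


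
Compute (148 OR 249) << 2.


Step 1: 148 | 249 = 253
Step 2: 253 << 2 = 1012

1012


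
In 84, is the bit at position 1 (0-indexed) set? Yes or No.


0b1010100, bit 1 = 0. No

No


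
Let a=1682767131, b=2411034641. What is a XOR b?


1682767131 ^ 2411034641 = 3958998282

3958998282


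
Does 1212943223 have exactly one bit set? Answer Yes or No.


0b1001000010011000000101101110111. Multiple bits set => No

No


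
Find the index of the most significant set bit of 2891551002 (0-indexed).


0b10101100010110011001000100011010. Highest set bit at position 31

31


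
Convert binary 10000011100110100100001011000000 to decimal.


10000011100110100100001011000000 in decimal = 2207924928

2207924928


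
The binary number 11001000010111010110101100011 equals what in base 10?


11001000010111010110101100011 in decimal = 420195683

420195683


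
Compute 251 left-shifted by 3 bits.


0b11111011 << 3 = 0b11111011000 = 2008

2008


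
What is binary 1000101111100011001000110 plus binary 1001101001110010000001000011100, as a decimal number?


1000101111100011001000110 + 1001101001110010000001000011100 = 1001110010100001100100001100010 = 1313917026

1313917026


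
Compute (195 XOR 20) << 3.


Step 1: 195 ^ 20 = 215
Step 2: 215 << 3 = 1720

1720


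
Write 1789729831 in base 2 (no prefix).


1789729831 = 1101010101011010001110000100111 in binary

1101010101011010001110000100111


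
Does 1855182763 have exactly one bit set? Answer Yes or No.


0b1101110100100111101011110101011. Multiple bits set => No

No


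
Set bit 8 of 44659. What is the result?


44659 | (1 << 8) = 44659 | 256 = 44915

44915


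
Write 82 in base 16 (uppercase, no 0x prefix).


82 = 52 hex

52


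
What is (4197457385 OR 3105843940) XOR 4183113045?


Step 1: 4197457385 | 3105843940 = 4215242733
Step 2: 4215242733 ^ 4183113045 = 40518328

40518328


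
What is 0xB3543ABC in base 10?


B3543ABC hex = 3008641724 decimal

3008641724


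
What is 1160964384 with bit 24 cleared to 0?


1160964384 & ~(1 << 24) = 1144187168

1144187168


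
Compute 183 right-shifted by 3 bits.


0b10110111 >> 3 = 0b10110 = 22

22


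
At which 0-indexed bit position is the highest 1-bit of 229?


0b11100101. Highest set bit at position 7

7


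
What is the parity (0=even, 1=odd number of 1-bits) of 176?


0b10110000 has 3 ones => parity 1

1


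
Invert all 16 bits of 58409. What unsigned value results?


58409 ^ 65535 = 7126

7126


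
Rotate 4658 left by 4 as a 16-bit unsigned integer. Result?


Rotate 0b1001000110010 left by 4 (16-bit) = 0b10001100100001 = 8993

8993


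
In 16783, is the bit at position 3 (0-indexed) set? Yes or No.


0b100000110001111, bit 3 = 1. Yes

Yes


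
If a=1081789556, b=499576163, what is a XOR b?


1081789556 ^ 499576163 = 1572610327

1572610327


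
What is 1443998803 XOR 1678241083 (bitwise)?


0b1010110000100011010110001010011 ^ 0b1100100000001111110110100111011 = 0b110010000101100100000101101000 = 840319336

840319336


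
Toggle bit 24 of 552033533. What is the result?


552033533 ^ (1 << 24) = 552033533 ^ 16777216 = 568810749

568810749


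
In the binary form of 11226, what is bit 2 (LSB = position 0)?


0b10101111011010, position 2 = 0

0


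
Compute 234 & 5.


0b11101010 & 0b101 = 0b0 = 0

0


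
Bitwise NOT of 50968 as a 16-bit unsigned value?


~0b1100011100011000 = 0b11100011100111 = 14567 (16-bit unsigned)

14567


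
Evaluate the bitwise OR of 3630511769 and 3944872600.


0b11011000011001010011011010011001 | 0b11101011001000011111101010011000 = 0b11111011011001011111111010011001 = 4217765529

4217765529


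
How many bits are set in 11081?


0b10101101001001 has 7 set bits

7


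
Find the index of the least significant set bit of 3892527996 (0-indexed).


0b11101000000000110100001101111100. Lowest set bit at position 2

2


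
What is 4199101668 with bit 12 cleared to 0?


4199101668 & ~(1 << 12) = 4199097572

4199097572


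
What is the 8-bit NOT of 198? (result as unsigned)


~0b11000110 = 0b111001 = 57 (8-bit unsigned)

57


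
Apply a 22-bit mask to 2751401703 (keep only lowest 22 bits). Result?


2751401703 & 4194303 = 4132583

4132583


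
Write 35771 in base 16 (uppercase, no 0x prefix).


35771 = 8BBB hex

8BBB


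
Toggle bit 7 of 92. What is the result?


92 ^ (1 << 7) = 92 ^ 128 = 220

220


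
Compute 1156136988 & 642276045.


0b1000100111010010100000000011100 & 0b100110010010000101101011001101 = 0b100010010000100000000001100 = 71843852

71843852


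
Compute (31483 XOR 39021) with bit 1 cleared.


Step 1: 31483 ^ 39021 = 58006
Step 2: 58006 & ~(1 << 1) = 58004

58004


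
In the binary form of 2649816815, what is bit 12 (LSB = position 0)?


0b10011101111100001111111011101111, position 12 = 1

1
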